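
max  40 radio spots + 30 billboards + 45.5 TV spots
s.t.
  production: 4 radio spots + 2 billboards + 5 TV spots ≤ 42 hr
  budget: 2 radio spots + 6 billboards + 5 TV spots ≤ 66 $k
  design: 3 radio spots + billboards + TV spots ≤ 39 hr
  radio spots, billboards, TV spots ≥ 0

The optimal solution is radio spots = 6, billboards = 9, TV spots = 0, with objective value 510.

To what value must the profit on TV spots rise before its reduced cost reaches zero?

Check each constraint at x*: production 42/42 (tight); budget 66/66 (tight); design 27/39 (slack 12).
By complementary slackness, y = 0 for the non-binding constraint.
The binding rows give the dual system: 4·y_production + 2·y_budget = 40 and 2·y_production + 6·y_budget = 30.
→ y_production = 9 and y_budget = 2.
TV spots enters the basis when its profit ≥ yᵀa₃ = 9·5 + 2·5 = 55.

55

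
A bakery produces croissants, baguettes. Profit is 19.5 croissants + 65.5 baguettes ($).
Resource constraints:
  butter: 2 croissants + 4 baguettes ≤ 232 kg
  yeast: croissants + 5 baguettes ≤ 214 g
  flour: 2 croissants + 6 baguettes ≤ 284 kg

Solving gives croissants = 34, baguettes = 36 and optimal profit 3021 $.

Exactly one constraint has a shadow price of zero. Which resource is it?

butter: 212/232 (slack 20)
yeast: 214/214 (binding)
flour: 284/284 (binding)
By complementary slackness, a constraint with positive slack has shadow price 0 → butter.

butter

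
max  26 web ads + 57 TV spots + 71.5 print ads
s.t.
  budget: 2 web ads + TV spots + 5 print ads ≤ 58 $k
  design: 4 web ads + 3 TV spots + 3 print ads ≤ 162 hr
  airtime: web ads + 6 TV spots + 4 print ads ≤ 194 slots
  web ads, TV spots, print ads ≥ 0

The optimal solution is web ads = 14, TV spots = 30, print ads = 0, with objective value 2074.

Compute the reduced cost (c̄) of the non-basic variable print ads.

-5.5

Binding: budget and airtime. Non-binding: design (16 unused).
By complementary slackness, y = 0 for the non-binding constraint.
From A_Bᵀ y = c: 2·y_budget + 1·y_airtime = 26; 1·y_budget + 6·y_airtime = 57.
→ y_budget = 9 and y_airtime = 8.
Reduced cost of print ads: c₃ − yᵀa₃ = 71.5 − (9·5 + 8·4) = 71.5 − 77 = -5.5.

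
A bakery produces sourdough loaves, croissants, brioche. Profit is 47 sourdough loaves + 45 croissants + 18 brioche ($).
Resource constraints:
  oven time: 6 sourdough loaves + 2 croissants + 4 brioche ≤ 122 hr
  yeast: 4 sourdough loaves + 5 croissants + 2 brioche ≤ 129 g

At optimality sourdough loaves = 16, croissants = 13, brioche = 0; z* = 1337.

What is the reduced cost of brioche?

-8

Check each constraint at x*: oven time 122/122 (tight); yeast 129/129 (tight).
From A_Bᵀ y = c: 6·y_oven time + 4·y_yeast = 47; 2·y_oven time + 5·y_yeast = 45.
→ y_oven time = 2.5 and y_yeast = 8.
Reduced cost of brioche: c₃ − yᵀa₃ = 18 − (2.5·4 + 8·2) = 18 − 26 = -8.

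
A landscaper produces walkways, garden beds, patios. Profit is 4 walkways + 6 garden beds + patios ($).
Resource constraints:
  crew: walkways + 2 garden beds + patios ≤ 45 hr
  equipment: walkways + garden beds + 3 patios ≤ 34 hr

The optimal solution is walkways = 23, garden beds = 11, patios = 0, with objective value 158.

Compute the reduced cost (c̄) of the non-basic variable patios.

At the optimum: crew uses 45 of 45 (binding); equipment uses 34 of 34 (binding).
The binding rows give the dual system: 1·y_crew + 1·y_equipment = 4 and 2·y_crew + 1·y_equipment = 6.
Solving: y_crew = 2, y_equipment = 2.
Reduced cost of patios: c₃ − yᵀa₃ = 1 − (2·1 + 2·3) = 1 − 8 = -7.

-7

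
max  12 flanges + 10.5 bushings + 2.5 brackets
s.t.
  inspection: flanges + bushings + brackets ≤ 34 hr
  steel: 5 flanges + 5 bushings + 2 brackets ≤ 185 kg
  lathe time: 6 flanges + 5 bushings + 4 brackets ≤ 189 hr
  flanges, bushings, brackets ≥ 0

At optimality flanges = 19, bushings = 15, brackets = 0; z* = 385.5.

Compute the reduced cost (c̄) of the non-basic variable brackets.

Binding: inspection and lathe time. Non-binding: steel (15 unused).
Since steel is not tight, its dual is 0.
From A_Bᵀ y = c: 1·y_inspection + 6·y_lathe time = 12; 1·y_inspection + 5·y_lathe time = 10.5.
This yields shadow prices y_inspection = 3, y_lathe time = 1.5.
Reduced cost of brackets: c₃ − yᵀa₃ = 2.5 − (3·1 + 1.5·4) = 2.5 − 9 = -6.5.

-6.5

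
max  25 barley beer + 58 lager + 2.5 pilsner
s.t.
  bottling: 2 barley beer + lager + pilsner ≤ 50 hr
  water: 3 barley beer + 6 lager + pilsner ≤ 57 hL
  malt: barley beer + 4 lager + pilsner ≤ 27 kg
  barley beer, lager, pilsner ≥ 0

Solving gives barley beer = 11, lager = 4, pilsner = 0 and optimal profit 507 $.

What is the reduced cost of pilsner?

-8.5

At the optimum: bottling uses 26 of 50 (slack = 24); water uses 57 of 57 (binding); malt uses 27 of 27 (binding).
Slack constraints have shadow price 0 (complementary slackness).
From A_Bᵀ y = c: 3·y_water + 1·y_malt = 25; 6·y_water + 4·y_malt = 58.
Solving: y_water = 7, y_malt = 4.
Reduced cost of pilsner: c₃ − yᵀa₃ = 2.5 − (7·1 + 4·1) = 2.5 − 11 = -8.5.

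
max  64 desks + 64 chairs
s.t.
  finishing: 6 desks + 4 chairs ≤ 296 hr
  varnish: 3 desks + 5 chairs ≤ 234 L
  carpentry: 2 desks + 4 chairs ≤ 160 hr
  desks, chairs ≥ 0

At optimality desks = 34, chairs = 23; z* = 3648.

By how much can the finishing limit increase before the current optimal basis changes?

Binding constraints: finishing, carpentry. The basis is B = [[6,4],[2,4]] with det 16.
Per unit increase in finishing, x* moves by d = (0.25, -0.125).
The basis stays optimal until varnish becomes binding; allowable increase = 136 hr.

136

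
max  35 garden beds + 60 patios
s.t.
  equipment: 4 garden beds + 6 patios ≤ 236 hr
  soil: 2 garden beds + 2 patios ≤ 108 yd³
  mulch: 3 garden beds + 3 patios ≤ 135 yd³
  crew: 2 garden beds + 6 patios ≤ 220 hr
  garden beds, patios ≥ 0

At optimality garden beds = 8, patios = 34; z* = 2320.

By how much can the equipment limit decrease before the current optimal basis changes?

Binding constraints: equipment, crew. The basis is B = [[4,6],[2,6]] with det 12.
Per unit decrease in equipment, x* moves by d = (-0.5, 0.1667).
The basis stays optimal until garden beds reaches 0; allowable decrease = 16 hr.

16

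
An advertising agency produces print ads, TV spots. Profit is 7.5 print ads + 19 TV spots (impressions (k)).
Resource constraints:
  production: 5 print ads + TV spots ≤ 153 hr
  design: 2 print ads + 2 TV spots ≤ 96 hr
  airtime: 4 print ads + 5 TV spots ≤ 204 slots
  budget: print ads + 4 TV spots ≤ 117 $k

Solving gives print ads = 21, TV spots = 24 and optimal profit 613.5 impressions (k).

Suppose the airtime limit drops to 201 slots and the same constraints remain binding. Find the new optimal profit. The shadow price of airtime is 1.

Δb = -3, so new z* = 613.5 + (1)·(-3) = 613.5 − 3 = 610.5.

610.5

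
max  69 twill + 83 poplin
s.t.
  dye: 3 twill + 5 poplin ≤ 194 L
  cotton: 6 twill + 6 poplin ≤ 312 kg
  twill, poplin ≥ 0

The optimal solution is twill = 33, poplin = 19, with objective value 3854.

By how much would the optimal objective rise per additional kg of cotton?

Both dye and cotton are binding at x*.
Dual feasibility on the basic columns requires 3·y_dye + 6·y_cotton = 69, 5·y_dye + 6·y_cotton = 83.
This yields shadow prices y_dye = 7, y_cotton = 8.
Shadow price of cotton = 8.

8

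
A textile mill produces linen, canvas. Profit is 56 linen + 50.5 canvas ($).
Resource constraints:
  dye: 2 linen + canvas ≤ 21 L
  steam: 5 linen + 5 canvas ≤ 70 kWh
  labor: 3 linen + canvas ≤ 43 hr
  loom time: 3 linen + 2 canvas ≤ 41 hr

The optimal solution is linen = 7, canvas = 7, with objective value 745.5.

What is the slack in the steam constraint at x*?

steam used = 5·7 + 5·7 = 70; slack = 70 − 70 = 0.

0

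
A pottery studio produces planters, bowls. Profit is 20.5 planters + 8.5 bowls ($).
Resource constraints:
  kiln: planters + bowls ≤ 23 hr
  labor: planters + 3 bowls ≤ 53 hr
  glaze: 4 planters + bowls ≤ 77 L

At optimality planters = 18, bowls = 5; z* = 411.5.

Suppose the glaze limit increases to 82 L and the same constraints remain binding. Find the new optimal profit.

431.5

At the optimum: kiln uses 23 of 23 (binding); labor uses 33 of 53 (slack = 20); glaze uses 77 of 77 (binding).
Since labor is not tight, its dual is 0.
The binding rows give the dual system: 1·y_kiln + 4·y_glaze = 20.5 and 1·y_kiln + 1·y_glaze = 8.5.
→ y_kiln = 4.5 and y_glaze = 4.
Δz = y_glaze·Δb = 4 × (5) = 20, so new z* = 411.5 + 20 = 431.5.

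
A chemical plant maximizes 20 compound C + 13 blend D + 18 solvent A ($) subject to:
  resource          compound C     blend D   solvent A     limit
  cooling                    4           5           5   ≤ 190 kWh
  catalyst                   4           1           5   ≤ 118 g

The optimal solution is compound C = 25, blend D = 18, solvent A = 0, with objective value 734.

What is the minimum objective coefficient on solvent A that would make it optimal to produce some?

25

Both cooling and catalyst are binding at x*.
From A_Bᵀ y = c: 4·y_cooling + 4·y_catalyst = 20; 5·y_cooling + 1·y_catalyst = 13.
→ y_cooling = 2 and y_catalyst = 3.
solvent A enters the basis when its profit ≥ yᵀa₃ = 2·5 + 3·5 = 25.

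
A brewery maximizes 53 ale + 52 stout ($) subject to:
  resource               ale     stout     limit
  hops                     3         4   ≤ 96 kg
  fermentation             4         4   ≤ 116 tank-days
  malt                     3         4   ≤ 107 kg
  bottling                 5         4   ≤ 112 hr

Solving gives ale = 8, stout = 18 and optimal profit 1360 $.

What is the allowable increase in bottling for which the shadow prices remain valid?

24

Binding constraints: hops, bottling. The basis is B = [[3,4],[5,4]] with det -8.
Per unit increase in bottling, x* moves by d = (0.5, -0.375).
The basis stays optimal until fermentation becomes binding; allowable increase = 24 hr.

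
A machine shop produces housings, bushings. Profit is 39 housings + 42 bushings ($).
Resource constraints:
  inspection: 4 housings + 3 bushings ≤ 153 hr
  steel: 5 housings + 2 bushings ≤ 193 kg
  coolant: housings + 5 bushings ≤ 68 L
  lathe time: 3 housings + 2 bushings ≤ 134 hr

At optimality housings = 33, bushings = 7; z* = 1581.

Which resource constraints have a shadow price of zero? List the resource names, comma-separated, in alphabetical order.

lathe time, steel

inspection: 153/153 (binding)
steel: 179/193 (slack 14)
coolant: 68/68 (binding)
lathe time: 113/134 (slack 21)
By complementary slackness, a constraint with positive slack has shadow price 0 → lathe time, steel.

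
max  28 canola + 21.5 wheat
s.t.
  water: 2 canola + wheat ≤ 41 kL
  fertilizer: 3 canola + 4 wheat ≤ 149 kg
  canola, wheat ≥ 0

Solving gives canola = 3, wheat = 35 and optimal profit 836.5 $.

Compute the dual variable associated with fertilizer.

3

Both water and fertilizer are binding at x*.
The binding rows give the dual system: 2·y_water + 3·y_fertilizer = 28 and 1·y_water + 4·y_fertilizer = 21.5.
This yields shadow prices y_water = 9.5, y_fertilizer = 3.
Shadow price of fertilizer = 3.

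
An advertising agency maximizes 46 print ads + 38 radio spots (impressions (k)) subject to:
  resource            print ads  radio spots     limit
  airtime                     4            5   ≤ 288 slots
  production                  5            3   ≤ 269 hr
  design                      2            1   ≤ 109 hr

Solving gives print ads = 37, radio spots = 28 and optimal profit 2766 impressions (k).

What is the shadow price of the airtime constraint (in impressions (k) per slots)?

4

Binding: airtime and production. Non-binding: design (7 unused).
Since design is not tight, its dual is 0.
The binding rows give the dual system: 4·y_airtime + 5·y_production = 46 and 5·y_airtime + 3·y_production = 38.
Solving: y_airtime = 4, y_production = 6.
Shadow price of airtime = 4.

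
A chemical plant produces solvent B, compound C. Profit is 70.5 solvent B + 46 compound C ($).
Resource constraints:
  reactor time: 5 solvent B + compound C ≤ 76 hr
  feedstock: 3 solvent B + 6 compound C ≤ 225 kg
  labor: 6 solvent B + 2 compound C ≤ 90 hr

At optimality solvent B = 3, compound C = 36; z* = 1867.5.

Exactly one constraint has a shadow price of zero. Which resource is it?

reactor time: 51/76 (slack 25)
feedstock: 225/225 (binding)
labor: 90/90 (binding)
By complementary slackness, a constraint with positive slack has shadow price 0 → reactor time.

reactor time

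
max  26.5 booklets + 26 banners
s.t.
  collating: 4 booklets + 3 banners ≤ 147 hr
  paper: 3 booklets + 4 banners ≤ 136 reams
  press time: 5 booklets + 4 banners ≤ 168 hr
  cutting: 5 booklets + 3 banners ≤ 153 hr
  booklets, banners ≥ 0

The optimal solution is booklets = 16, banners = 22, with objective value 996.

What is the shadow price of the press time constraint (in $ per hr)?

Binding: paper and press time. Non-binding: collating (17 unused), cutting (7 unused).
By complementary slackness, y = 0 for the non-binding constraints.
The binding rows give the dual system: 3·y_paper + 5·y_press time = 26.5 and 4·y_paper + 4·y_press time = 26.
This yields shadow prices y_paper = 3, y_press time = 3.5.
Shadow price of press time = 3.5.

3.5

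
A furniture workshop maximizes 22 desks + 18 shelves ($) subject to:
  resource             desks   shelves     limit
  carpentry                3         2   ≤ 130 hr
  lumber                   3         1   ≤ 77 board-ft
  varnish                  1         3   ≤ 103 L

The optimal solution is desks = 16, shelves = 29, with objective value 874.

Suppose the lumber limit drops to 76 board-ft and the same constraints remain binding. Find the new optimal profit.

868

At the optimum: carpentry uses 106 of 130 (slack = 24); lumber uses 77 of 77 (binding); varnish uses 103 of 103 (binding).
By complementary slackness, y = 0 for the non-binding constraint.
The binding rows give the dual system: 3·y_lumber + 1·y_varnish = 22 and 1·y_lumber + 3·y_varnish = 18.
Solving: y_lumber = 6, y_varnish = 4.
Δz = y_lumber·Δb = 6 × (-1) = -6, so new z* = 874 − 6 = 868.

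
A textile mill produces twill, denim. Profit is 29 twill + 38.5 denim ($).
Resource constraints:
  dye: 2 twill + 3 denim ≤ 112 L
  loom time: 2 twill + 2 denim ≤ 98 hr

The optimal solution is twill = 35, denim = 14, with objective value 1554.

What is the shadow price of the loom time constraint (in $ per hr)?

5

Both dye and loom time are binding at x*.
Dual feasibility on the basic columns requires 2·y_dye + 2·y_loom time = 29, 3·y_dye + 2·y_loom time = 38.5.
This yields shadow prices y_dye = 9.5, y_loom time = 5.
Shadow price of loom time = 5.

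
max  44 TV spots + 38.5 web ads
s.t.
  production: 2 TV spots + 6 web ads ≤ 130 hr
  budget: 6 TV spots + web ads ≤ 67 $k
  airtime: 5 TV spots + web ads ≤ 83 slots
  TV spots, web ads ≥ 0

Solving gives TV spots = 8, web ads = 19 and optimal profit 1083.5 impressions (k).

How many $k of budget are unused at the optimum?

budget used = 6·8 + 1·19 = 67; slack = 67 − 67 = 0.

0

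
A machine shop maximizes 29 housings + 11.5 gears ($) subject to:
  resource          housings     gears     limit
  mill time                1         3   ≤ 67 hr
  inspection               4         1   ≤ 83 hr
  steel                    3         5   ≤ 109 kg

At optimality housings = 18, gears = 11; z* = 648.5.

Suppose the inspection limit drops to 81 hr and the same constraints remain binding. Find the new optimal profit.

At the optimum: mill time uses 51 of 67 (slack = 16); inspection uses 83 of 83 (binding); steel uses 109 of 109 (binding).
By complementary slackness, y = 0 for the non-binding constraint.
From A_Bᵀ y = c: 4·y_inspection + 3·y_steel = 29; 1·y_inspection + 5·y_steel = 11.5.
→ y_inspection = 6.5 and y_steel = 1.
Δz = y_inspection·Δb = 6.5 × (-2) = -13, so new z* = 648.5 − 13 = 635.5.

635.5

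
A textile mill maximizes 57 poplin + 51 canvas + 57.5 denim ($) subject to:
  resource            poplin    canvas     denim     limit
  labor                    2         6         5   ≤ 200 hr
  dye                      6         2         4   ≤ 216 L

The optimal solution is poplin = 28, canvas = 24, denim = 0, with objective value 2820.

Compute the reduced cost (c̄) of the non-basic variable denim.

Check each constraint at x*: labor 200/200 (tight); dye 216/216 (tight).
The binding rows give the dual system: 2·y_labor + 6·y_dye = 57 and 6·y_labor + 2·y_dye = 51.
This yields shadow prices y_labor = 6, y_dye = 7.5.
Reduced cost of denim: c₃ − yᵀa₃ = 57.5 − (6·5 + 7.5·4) = 57.5 − 60 = -2.5.

-2.5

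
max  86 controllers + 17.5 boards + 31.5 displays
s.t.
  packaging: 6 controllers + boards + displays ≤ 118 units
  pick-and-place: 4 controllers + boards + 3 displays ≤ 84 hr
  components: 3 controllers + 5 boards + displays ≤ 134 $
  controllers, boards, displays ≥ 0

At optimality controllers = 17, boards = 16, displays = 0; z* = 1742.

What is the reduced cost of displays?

At the optimum: packaging uses 118 of 118 (binding); pick-and-place uses 84 of 84 (binding); components uses 131 of 134 (slack = 3).
By complementary slackness, y = 0 for the non-binding constraint.
The binding rows give the dual system: 6·y_packaging + 4·y_pick-and-place = 86 and 1·y_packaging + 1·y_pick-and-place = 17.5.
Solving: y_packaging = 8, y_pick-and-place = 9.5.
Reduced cost of displays: c₃ − yᵀa₃ = 31.5 − (8·1 + 9.5·3) = 31.5 − 36.5 = -5.

-5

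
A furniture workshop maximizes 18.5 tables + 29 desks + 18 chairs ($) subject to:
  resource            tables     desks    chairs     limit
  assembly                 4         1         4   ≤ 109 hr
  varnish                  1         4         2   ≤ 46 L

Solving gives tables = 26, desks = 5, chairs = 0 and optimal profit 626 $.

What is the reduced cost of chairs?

-7

At the optimum: assembly uses 109 of 109 (binding); varnish uses 46 of 46 (binding).
From A_Bᵀ y = c: 4·y_assembly + 1·y_varnish = 18.5; 1·y_assembly + 4·y_varnish = 29.
This yields shadow prices y_assembly = 3, y_varnish = 6.5.
Reduced cost of chairs: c₃ − yᵀa₃ = 18 − (3·4 + 6.5·2) = 18 − 25 = -7.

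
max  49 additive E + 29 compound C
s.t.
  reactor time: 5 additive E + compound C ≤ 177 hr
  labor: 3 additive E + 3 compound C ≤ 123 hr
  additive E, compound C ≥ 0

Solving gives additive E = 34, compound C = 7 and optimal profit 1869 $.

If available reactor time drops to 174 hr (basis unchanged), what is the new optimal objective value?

1854

Both reactor time and labor are binding at x*.
From A_Bᵀ y = c: 5·y_reactor time + 3·y_labor = 49; 1·y_reactor time + 3·y_labor = 29.
Solving: y_reactor time = 5, y_labor = 8.
Δz = y_reactor time·Δb = 5 × (-3) = -15, so new z* = 1869 − 15 = 1854.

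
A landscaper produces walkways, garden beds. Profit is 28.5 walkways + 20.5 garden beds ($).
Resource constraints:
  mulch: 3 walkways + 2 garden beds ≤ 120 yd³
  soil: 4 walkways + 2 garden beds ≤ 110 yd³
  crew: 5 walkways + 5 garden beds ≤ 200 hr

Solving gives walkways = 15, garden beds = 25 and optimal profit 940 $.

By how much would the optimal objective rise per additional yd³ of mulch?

Binding: soil and crew. Non-binding: mulch (25 unused).
Slack constraints have shadow price 0 (complementary slackness).
Dual feasibility on the basic columns requires 4·y_soil + 5·y_crew = 28.5, 2·y_soil + 5·y_crew = 20.5.
This yields shadow prices y_soil = 4, y_crew = 2.5.
Shadow price of mulch = 0.

0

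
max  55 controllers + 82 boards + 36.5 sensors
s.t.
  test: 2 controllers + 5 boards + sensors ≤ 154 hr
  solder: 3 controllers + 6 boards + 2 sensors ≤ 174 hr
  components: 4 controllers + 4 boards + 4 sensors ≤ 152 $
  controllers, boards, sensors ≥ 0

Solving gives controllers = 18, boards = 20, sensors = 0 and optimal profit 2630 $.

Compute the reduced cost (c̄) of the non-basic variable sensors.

-9.5

At the optimum: test uses 136 of 154 (slack = 18); solder uses 174 of 174 (binding); components uses 152 of 152 (binding).
Slack constraints have shadow price 0 (complementary slackness).
From A_Bᵀ y = c: 3·y_solder + 4·y_components = 55; 6·y_solder + 4·y_components = 82.
→ y_solder = 9 and y_components = 7.
Reduced cost of sensors: c₃ − yᵀa₃ = 36.5 − (9·2 + 7·4) = 36.5 − 46 = -9.5.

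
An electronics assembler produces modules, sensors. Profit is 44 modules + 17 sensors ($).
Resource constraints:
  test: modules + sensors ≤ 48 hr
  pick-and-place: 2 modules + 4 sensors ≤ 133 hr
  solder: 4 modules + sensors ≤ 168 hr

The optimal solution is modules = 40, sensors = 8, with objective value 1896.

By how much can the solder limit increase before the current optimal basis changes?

Binding constraints: test, solder. The basis is B = [[1,1],[4,1]] with det -3.
Per unit increase in solder, x* moves by d = (0.3333, -0.3333).
The basis stays optimal until sensors reaches 0; allowable increase = 24 hr.

24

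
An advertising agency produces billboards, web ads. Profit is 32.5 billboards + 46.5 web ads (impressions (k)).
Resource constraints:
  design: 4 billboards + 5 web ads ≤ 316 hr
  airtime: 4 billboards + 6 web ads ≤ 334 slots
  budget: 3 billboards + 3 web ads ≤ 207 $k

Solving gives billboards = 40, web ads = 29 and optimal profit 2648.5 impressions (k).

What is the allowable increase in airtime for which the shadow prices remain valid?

22

Binding constraints: airtime, budget. The basis is B = [[4,6],[3,3]] with det -6.
Per unit increase in airtime, x* moves by d = (-0.5, 0.5).
The basis stays optimal until design becomes binding; allowable increase = 22 slots.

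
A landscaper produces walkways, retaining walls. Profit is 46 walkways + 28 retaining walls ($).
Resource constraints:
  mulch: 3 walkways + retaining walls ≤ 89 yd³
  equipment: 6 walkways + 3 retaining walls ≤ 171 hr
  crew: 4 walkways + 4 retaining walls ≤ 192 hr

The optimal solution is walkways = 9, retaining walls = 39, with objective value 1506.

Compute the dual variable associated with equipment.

6

At the optimum: mulch uses 66 of 89 (slack = 23); equipment uses 171 of 171 (binding); crew uses 192 of 192 (binding).
By complementary slackness, y = 0 for the non-binding constraint.
From A_Bᵀ y = c: 6·y_equipment + 4·y_crew = 46; 3·y_equipment + 4·y_crew = 28.
This yields shadow prices y_equipment = 6, y_crew = 2.5.
Shadow price of equipment = 6.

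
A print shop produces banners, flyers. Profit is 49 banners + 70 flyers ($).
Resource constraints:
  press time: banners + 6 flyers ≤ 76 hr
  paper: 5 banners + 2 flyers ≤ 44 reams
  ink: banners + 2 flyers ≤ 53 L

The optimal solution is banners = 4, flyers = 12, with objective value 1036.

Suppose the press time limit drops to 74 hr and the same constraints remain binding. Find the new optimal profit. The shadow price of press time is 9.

Δb = -2, so new z* = 1036 + (9)·(-2) = 1036 − 18 = 1018.

1018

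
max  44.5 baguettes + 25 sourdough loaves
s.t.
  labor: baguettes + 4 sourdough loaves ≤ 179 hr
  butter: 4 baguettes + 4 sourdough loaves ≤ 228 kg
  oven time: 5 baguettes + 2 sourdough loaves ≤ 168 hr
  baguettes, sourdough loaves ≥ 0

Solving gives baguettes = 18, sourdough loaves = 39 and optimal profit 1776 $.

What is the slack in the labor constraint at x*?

5

labor used = 1·18 + 4·39 = 174; slack = 179 − 174 = 5.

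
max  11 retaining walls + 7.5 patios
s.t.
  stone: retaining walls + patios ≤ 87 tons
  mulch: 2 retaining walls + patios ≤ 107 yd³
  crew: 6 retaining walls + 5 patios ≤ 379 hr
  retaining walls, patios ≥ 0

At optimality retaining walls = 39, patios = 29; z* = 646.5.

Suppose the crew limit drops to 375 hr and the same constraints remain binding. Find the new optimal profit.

Binding: mulch and crew. Non-binding: stone (19 unused).
By complementary slackness, y = 0 for the non-binding constraint.
The binding rows give the dual system: 2·y_mulch + 6·y_crew = 11 and 1·y_mulch + 5·y_crew = 7.5.
→ y_mulch = 2.5 and y_crew = 1.
Δz = y_crew·Δb = 1 × (-4) = -4, so new z* = 646.5 − 4 = 642.5.

642.5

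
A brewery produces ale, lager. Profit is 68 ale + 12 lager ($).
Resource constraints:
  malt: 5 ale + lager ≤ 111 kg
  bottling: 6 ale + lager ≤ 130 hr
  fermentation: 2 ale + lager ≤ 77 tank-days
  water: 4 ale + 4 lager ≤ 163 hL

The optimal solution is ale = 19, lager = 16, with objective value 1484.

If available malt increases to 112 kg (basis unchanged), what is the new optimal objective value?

Binding: malt and bottling. Non-binding: fermentation (23 unused), water (23 unused).
Since fermentation, water are not tight, their duals are 0.
Dual feasibility on the basic columns requires 5·y_malt + 6·y_bottling = 68, 1·y_malt + 1·y_bottling = 12.
Solving: y_malt = 4, y_bottling = 8.
Δz = y_malt·Δb = 4 × (1) = 4, so new z* = 1484 + 4 = 1488.

1488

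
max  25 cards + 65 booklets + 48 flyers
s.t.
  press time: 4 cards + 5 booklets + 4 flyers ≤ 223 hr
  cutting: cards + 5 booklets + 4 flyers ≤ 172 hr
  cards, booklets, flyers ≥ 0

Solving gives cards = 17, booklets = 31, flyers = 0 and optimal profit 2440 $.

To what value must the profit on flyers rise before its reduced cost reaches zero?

Both press time and cutting are binding at x*.
From A_Bᵀ y = c: 4·y_press time + 1·y_cutting = 25; 5·y_press time + 5·y_cutting = 65.
Solving: y_press time = 4, y_cutting = 9.
flyers enters the basis when its profit ≥ yᵀa₃ = 4·4 + 9·4 = 52.

52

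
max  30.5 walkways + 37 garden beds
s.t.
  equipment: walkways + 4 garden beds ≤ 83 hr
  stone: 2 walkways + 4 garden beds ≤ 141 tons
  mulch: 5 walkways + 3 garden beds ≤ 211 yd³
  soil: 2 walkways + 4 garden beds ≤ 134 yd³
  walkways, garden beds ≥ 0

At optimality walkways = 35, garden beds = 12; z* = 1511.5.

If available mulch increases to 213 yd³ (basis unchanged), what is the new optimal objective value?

1521.5

At the optimum: equipment uses 83 of 83 (binding); stone uses 118 of 141 (slack = 23); mulch uses 211 of 211 (binding); soil uses 118 of 134 (slack = 16).
Since stone, soil are not tight, their duals are 0.
From A_Bᵀ y = c: 1·y_equipment + 5·y_mulch = 30.5; 4·y_equipment + 3·y_mulch = 37.
Solving: y_equipment = 5.5, y_mulch = 5.
Δz = y_mulch·Δb = 5 × (2) = 10, so new z* = 1511.5 + 10 = 1521.5.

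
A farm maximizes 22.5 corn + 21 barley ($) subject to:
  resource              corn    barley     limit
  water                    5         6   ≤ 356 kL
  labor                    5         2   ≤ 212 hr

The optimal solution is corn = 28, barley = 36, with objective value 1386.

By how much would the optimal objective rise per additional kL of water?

Both water and labor are binding at x*.
Dual feasibility on the basic columns requires 5·y_water + 5·y_labor = 22.5, 6·y_water + 2·y_labor = 21.
Solving: y_water = 3, y_labor = 1.5.
Shadow price of water = 3.

3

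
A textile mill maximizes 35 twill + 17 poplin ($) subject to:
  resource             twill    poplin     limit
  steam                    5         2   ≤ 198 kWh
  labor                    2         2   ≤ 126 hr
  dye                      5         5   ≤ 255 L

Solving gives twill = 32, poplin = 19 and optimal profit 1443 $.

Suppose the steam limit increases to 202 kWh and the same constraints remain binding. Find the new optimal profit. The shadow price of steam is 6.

1467

Δb = 4, so new z* = 1443 + (6)·(4) = 1443 + 24 = 1467.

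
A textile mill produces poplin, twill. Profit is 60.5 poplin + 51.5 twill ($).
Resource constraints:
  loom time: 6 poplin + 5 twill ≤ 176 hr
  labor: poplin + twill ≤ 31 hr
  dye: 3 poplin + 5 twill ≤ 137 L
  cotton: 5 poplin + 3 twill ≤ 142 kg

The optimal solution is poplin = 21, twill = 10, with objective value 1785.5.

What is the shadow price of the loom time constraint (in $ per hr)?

Check each constraint at x*: loom time 176/176 (tight); labor 31/31 (tight); dye 113/137 (slack 24); cotton 135/142 (slack 7).
Slack constraints have shadow price 0 (complementary slackness).
The binding rows give the dual system: 6·y_loom time + 1·y_labor = 60.5 and 5·y_loom time + 1·y_labor = 51.5.
→ y_loom time = 9 and y_labor = 6.5.
Shadow price of loom time = 9.

9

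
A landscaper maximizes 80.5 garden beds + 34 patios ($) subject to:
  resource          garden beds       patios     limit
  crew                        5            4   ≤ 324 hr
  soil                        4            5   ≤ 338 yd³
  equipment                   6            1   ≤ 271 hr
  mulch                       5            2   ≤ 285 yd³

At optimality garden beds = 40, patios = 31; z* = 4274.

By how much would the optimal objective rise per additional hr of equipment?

8

Check each constraint at x*: crew 324/324 (tight); soil 315/338 (slack 23); equipment 271/271 (tight); mulch 262/285 (slack 23).
Slack constraints have shadow price 0 (complementary slackness).
Dual feasibility on the basic columns requires 5·y_crew + 6·y_equipment = 80.5, 4·y_crew + 1·y_equipment = 34.
This yields shadow prices y_crew = 6.5, y_equipment = 8.
Shadow price of equipment = 8.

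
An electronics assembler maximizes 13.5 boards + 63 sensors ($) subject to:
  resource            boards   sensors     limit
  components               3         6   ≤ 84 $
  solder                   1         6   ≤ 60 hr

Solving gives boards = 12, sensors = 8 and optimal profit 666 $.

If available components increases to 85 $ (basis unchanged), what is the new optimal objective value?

667.5

Check each constraint at x*: components 84/84 (tight); solder 60/60 (tight).
The binding rows give the dual system: 3·y_components + 1·y_solder = 13.5 and 6·y_components + 6·y_solder = 63.
This yields shadow prices y_components = 1.5, y_solder = 9.
Δz = y_components·Δb = 1.5 × (1) = 1.5, so new z* = 666 + 1.5 = 667.5.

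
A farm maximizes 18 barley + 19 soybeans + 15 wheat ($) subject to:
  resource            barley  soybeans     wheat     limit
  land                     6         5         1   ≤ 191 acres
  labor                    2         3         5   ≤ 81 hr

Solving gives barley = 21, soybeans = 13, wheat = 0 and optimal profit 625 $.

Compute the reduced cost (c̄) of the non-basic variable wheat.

-2

Check each constraint at x*: land 191/191 (tight); labor 81/81 (tight).
From A_Bᵀ y = c: 6·y_land + 2·y_labor = 18; 5·y_land + 3·y_labor = 19.
This yields shadow prices y_land = 2, y_labor = 3.
Reduced cost of wheat: c₃ − yᵀa₃ = 15 − (2·1 + 3·5) = 15 − 17 = -2.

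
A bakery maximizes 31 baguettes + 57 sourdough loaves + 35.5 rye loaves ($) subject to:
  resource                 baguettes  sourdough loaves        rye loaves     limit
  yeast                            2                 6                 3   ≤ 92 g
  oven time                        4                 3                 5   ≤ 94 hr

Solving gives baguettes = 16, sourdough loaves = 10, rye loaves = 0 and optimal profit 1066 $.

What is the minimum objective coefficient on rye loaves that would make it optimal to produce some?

Both yeast and oven time are binding at x*.
The binding rows give the dual system: 2·y_yeast + 4·y_oven time = 31 and 6·y_yeast + 3·y_oven time = 57.
Solving: y_yeast = 7.5, y_oven time = 4.
rye loaves enters the basis when its profit ≥ yᵀa₃ = 7.5·3 + 4·5 = 42.5.

42.5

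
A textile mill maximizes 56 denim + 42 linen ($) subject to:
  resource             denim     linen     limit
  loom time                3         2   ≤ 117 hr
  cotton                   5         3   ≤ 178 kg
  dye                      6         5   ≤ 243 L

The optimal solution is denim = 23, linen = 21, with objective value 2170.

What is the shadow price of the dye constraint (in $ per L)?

At the optimum: loom time uses 111 of 117 (slack = 6); cotton uses 178 of 178 (binding); dye uses 243 of 243 (binding).
By complementary slackness, y = 0 for the non-binding constraint.
Dual feasibility on the basic columns requires 5·y_cotton + 6·y_dye = 56, 3·y_cotton + 5·y_dye = 42.
→ y_cotton = 4 and y_dye = 6.
Shadow price of dye = 6.

6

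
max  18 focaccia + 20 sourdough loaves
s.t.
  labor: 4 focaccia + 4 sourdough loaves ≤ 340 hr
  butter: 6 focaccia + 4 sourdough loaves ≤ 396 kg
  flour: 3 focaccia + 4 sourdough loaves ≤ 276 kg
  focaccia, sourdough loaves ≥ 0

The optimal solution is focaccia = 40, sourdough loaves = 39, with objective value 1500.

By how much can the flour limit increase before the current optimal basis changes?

Binding constraints: butter, flour. The basis is B = [[6,4],[3,4]] with det 12.
Per unit increase in flour, x* moves by d = (-0.3333, 0.5).
The basis stays optimal until labor becomes binding; allowable increase = 36 kg.

36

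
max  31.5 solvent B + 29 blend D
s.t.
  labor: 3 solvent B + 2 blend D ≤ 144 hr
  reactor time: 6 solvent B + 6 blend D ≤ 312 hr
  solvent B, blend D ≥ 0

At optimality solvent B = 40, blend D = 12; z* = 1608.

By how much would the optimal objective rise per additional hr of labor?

Both labor and reactor time are binding at x*.
From A_Bᵀ y = c: 3·y_labor + 6·y_reactor time = 31.5; 2·y_labor + 6·y_reactor time = 29.
→ y_labor = 2.5 and y_reactor time = 4.
Shadow price of labor = 2.5.

2.5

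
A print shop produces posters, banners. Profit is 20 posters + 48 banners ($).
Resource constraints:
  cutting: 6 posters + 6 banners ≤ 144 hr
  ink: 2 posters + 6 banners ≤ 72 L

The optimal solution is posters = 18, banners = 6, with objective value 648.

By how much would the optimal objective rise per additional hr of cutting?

1

Check each constraint at x*: cutting 144/144 (tight); ink 72/72 (tight).
From A_Bᵀ y = c: 6·y_cutting + 2·y_ink = 20; 6·y_cutting + 6·y_ink = 48.
Solving: y_cutting = 1, y_ink = 7.
Shadow price of cutting = 1.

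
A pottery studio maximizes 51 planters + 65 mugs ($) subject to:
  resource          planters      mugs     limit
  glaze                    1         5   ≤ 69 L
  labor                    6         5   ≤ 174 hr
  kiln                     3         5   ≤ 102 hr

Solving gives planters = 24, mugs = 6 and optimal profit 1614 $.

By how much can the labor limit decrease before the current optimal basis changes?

22.5

Binding constraints: labor, kiln. The basis is B = [[6,5],[3,5]] with det 15.
Per unit decrease in labor, x* moves by d = (-0.3333, 0.2).
The basis stays optimal until glaze becomes binding; allowable decrease = 22.5 hr.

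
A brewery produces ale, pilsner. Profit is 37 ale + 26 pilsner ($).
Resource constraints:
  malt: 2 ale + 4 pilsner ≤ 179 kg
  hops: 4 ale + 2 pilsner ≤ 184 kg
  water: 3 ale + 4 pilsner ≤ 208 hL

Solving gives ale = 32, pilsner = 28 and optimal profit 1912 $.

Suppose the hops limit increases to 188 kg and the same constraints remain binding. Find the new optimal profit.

1940

Check each constraint at x*: malt 176/179 (slack 3); hops 184/184 (tight); water 208/208 (tight).
By complementary slackness, y = 0 for the non-binding constraint.
The binding rows give the dual system: 4·y_hops + 3·y_water = 37 and 2·y_hops + 4·y_water = 26.
Solving: y_hops = 7, y_water = 3.
Δz = y_hops·Δb = 7 × (4) = 28, so new z* = 1912 + 28 = 1940.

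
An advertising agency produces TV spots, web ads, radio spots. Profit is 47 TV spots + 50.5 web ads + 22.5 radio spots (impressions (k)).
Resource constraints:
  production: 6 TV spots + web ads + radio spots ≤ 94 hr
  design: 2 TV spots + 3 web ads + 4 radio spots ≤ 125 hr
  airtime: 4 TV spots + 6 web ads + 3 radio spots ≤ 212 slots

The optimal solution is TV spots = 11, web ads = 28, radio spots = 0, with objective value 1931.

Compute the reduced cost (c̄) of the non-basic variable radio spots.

-4

Check each constraint at x*: production 94/94 (tight); design 106/125 (slack 19); airtime 212/212 (tight).
Since design is not tight, its dual is 0.
The binding rows give the dual system: 6·y_production + 4·y_airtime = 47 and 1·y_production + 6·y_airtime = 50.5.
This yields shadow prices y_production = 2.5, y_airtime = 8.
Reduced cost of radio spots: c₃ − yᵀa₃ = 22.5 − (2.5·1 + 8·3) = 22.5 − 26.5 = -4.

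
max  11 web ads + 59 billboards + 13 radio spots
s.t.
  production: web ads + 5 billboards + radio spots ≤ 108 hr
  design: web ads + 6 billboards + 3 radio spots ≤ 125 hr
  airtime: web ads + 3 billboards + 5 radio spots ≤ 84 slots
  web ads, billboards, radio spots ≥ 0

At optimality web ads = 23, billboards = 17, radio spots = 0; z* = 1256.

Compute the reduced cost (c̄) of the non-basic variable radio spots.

Binding: production and design. Non-binding: airtime (10 unused).
Slack constraints have shadow price 0 (complementary slackness).
From A_Bᵀ y = c: 1·y_production + 1·y_design = 11; 5·y_production + 6·y_design = 59.
Solving: y_production = 7, y_design = 4.
Reduced cost of radio spots: c₃ − yᵀa₃ = 13 − (7·1 + 4·3) = 13 − 19 = -6.

-6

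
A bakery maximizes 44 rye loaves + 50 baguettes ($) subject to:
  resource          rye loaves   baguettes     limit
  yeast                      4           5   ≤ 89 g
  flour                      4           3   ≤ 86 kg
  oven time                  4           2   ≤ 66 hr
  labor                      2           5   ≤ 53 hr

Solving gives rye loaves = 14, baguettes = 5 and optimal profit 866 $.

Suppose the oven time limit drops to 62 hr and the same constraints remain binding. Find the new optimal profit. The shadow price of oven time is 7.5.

Δb = -4, so new z* = 866 + (7.5)·(-4) = 866 − 30 = 836.

836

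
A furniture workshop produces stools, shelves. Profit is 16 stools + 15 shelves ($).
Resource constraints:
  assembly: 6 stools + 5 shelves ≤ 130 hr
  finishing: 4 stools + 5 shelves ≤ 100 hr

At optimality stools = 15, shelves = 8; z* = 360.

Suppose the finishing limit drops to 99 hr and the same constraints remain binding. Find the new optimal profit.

Both assembly and finishing are binding at x*.
From A_Bᵀ y = c: 6·y_assembly + 4·y_finishing = 16; 5·y_assembly + 5·y_finishing = 15.
Solving: y_assembly = 2, y_finishing = 1.
Δz = y_finishing·Δb = 1 × (-1) = -1, so new z* = 360 − 1 = 359.

359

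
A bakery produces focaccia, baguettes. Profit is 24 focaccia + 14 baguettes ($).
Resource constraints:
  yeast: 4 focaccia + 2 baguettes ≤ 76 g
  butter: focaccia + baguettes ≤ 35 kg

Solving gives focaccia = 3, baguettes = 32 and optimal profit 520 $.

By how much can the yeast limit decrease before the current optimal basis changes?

6

Binding constraints: yeast, butter. The basis is B = [[4,2],[1,1]] with det 2.
Per unit decrease in yeast, x* moves by d = (-0.5, 0.5).
The basis stays optimal until focaccia reaches 0; allowable decrease = 6 g.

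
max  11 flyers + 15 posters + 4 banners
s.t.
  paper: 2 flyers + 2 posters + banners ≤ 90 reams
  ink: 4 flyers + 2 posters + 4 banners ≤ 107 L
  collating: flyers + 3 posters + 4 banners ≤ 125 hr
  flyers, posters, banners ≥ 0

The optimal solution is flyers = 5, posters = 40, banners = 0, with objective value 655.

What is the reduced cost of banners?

-8.5

Check each constraint at x*: paper 90/90 (tight); ink 100/107 (slack 7); collating 125/125 (tight).
Slack constraints have shadow price 0 (complementary slackness).
The binding rows give the dual system: 2·y_paper + 1·y_collating = 11 and 2·y_paper + 3·y_collating = 15.
Solving: y_paper = 4.5, y_collating = 2.
Reduced cost of banners: c₃ − yᵀa₃ = 4 − (4.5·1 + 2·4) = 4 − 12.5 = -8.5.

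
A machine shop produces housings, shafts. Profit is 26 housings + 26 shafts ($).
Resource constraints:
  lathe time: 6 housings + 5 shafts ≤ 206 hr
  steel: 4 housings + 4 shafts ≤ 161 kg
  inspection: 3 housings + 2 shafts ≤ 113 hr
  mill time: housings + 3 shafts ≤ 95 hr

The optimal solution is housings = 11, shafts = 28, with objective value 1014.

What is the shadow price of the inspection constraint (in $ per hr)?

Binding: lathe time and mill time. Non-binding: steel (5 unused), inspection (24 unused).
By complementary slackness, y = 0 for the non-binding constraints.
From A_Bᵀ y = c: 6·y_lathe time + 1·y_mill time = 26; 5·y_lathe time + 3·y_mill time = 26.
→ y_lathe time = 4 and y_mill time = 2.
Shadow price of inspection = 0.

0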